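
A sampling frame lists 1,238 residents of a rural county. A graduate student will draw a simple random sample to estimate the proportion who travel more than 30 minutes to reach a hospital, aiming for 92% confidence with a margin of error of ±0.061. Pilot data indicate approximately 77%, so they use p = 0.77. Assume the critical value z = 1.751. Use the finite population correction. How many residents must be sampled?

Unadjusted: n₀ = 1.751² × 0.77 × 0.23 / 0.061² ≈ 145.93, so n₀ = 146.
Finite population correction with N = 1,238: n = n₀ / (1 + (n₀−1)/N) = 146 / (1 + 145/1238) = 146 / 1.1171 ≈ 130.69.
Rounding up, n = 131.

131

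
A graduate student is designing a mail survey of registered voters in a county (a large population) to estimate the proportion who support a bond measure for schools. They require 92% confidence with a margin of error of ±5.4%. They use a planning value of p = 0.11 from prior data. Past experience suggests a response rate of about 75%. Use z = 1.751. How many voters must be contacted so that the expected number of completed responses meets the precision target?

138

Completed interviews needed: n₀ = 1.751² × 0.0979 / 0.054² ≈ 102.94 → 103.
At a 75% response rate, contacts needed = 103 / 0.75 ≈ 137.33 → 138.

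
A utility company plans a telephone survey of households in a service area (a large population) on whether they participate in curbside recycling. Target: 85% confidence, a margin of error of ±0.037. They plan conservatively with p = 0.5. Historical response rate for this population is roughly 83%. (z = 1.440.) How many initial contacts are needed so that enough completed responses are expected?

457

Completed interviews needed: n₀ = 1.440² × 0.2500 / 0.037² ≈ 378.67 → 379.
At an 83% response rate, contacts needed = 379 / 0.83 ≈ 456.63 → 457.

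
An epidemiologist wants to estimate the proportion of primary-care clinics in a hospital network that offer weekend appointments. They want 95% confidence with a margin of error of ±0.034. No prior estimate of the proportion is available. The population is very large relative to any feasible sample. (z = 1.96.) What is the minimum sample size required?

831

With no prior estimate, use p = 0.5, giving p(1−p) = 0.25.
n = z²·p(1−p)/E² = 1.96² × 0.2500 / 0.034² = 3.8416 × 0.2500 / 0.001156 ≈ 830.80.
Rounding up gives n = 831.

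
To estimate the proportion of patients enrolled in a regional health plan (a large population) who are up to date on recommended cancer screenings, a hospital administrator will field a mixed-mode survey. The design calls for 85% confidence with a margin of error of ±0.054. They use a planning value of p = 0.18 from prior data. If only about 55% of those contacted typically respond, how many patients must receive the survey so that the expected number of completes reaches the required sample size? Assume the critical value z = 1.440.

Completed interviews needed: n₀ = 1.440² × 0.1476 / 0.054² ≈ 104.96 → 105.
At a 55% response rate, contacts needed = 105 / 0.55 ≈ 190.91 → 191.

191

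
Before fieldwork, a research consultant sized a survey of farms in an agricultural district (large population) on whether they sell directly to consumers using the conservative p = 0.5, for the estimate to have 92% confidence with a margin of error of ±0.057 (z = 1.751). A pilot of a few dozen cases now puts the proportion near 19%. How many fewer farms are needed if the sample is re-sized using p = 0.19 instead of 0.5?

Conservative (p = 0.5): n = 1.751² × 0.25 / 0.057² ≈ 235.92 → 236.
Using p = 0.19: p(1−p) = 0.1539, so n = 1.751² × 0.1539 / 0.057² ≈ 145.23 → 146.
Reduction: 236 − 146 = 90.

90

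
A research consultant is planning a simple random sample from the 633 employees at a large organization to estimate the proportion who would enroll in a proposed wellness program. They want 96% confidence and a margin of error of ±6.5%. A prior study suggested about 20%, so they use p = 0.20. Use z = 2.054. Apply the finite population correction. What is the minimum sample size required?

128

Unadjusted: n₀ = 2.054² × 0.20 × 0.80 / 0.065² ≈ 159.77, so n₀ = 160.
Finite population correction with N = 633: n = n₀ / (1 + (n₀−1)/N) = 160 / (1 + 159/633) = 160 / 1.2512 ≈ 127.88.
Rounding up, n = 128.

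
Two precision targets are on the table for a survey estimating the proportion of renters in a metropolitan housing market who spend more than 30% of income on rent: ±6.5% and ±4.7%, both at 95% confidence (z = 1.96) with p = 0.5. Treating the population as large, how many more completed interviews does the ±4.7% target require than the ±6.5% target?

207

At ±6.5%: n = 1.96² × 0.2500 / 0.065² ≈ 227.31 → 228.
At ±4.7%: n = 1.96² × 0.2500 / 0.047² ≈ 434.77 → 435.
Additional respondents: 435 − 228 = 207.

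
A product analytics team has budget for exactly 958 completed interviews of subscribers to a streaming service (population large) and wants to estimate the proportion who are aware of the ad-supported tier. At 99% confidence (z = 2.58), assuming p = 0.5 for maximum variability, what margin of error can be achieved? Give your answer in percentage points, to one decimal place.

4.2

SE(p̂) = √[p(1−p)/n] = √[0.2500/958] = 0.01615.
E = z × SE = 2.58 × 0.01615 = 0.04168, or 4.2 percentage points.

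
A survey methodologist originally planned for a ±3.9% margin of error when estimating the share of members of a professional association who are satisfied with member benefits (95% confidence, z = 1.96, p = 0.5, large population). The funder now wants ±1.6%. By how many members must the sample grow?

At ±3.9%: n = 1.96² × 0.2500 / 0.039² ≈ 631.43 → 632.
At ±1.6%: n = 1.96² × 0.2500 / 0.016² ≈ 3751.56 → 3752.
Additional respondents: 3752 − 632 = 3120.

3120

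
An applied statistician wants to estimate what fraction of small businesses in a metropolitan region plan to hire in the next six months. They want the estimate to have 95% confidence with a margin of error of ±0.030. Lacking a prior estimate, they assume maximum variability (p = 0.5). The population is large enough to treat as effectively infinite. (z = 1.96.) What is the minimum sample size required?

With p = 0.5, p(1−p) = 0.25.
n = z²·p(1−p)/E² = 1.96² × 0.2500 / 0.030² = 3.8416 × 0.2500 / 0.000900 ≈ 1067.11.
Rounding up gives n = 1068.

1068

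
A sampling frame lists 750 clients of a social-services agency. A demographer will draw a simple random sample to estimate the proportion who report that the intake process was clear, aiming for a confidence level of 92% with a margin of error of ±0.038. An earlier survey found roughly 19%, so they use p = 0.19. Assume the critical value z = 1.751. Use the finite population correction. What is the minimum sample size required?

228

Unadjusted: n₀ = 1.751² × 0.19 × 0.81 / 0.038² ≈ 326.77, so n₀ = 327.
Finite population correction with N = 750: n = n₀ / (1 + (n₀−1)/N) = 327 / (1 + 326/750) = 327 / 1.4347 ≈ 227.93.
Rounding up, n = 228.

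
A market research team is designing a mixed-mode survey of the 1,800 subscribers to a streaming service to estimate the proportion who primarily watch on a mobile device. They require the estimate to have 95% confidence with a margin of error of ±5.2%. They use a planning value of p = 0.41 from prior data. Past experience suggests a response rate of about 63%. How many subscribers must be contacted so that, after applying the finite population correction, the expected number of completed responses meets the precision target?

For 95% confidence, z = 1.960.
Completed interviews needed (unadjusted): n₀ = 1.960² × 0.2419 / 0.052² ≈ 343.67 → 344.
FPC for N = 1,800: n = 344 / (1 + 343/1800) = 344 / 1.1906 ≈ 288.94 → 289.
At a 63% response rate, contacts needed = 289 / 0.63 ≈ 458.73 → 459.

459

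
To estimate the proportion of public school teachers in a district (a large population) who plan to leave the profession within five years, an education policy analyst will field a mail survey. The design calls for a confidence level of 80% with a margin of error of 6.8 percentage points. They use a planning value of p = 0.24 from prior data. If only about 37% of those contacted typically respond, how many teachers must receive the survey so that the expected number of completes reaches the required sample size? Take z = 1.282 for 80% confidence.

Completed interviews needed: n₀ = 1.282² × 0.1824 / 0.068² ≈ 64.83 → 65.
At a 37% response rate, contacts needed = 65 / 0.37 ≈ 175.68 → 176.

176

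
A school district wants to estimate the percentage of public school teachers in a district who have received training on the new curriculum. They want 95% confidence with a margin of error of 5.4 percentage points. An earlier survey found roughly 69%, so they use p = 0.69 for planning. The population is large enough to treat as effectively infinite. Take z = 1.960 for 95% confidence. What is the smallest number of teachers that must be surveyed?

282

With p = 0.69, p(1−p) = 0.2139.
n = z²·p(1−p)/E² = 1.960² × 0.2139 / 0.054² = 3.8416 × 0.2139 / 0.002916 ≈ 281.80.
Rounding up gives n = 282.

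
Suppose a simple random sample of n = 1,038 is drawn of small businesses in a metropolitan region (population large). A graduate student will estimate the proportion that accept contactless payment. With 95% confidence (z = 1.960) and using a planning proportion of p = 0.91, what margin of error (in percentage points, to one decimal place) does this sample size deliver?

1.7

SE(p̂) = √[p(1−p)/n] = √[0.0819/1038] = 0.00888.
E = z × SE = 1.960 × 0.00888 = 0.01741, or 1.7 percentage points.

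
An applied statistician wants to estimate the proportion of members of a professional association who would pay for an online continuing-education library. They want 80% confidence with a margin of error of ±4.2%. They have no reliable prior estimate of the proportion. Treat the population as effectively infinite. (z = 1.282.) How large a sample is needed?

233

With no prior estimate, use p = 0.5, giving p(1−p) = 0.25.
n = z²·p(1−p)/E² = 1.282² × 0.2500 / 0.042² = 1.6435 × 0.2500 / 0.001764 ≈ 232.93.
Rounding up gives n = 233.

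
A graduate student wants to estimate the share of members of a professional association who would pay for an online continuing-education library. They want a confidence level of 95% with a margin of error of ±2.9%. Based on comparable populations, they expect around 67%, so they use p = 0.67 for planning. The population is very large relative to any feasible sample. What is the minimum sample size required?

For 95% confidence, z = 1.96.
With p = 0.67, p(1−p) = 0.2211.
n = z²·p(1−p)/E² = 1.96² × 0.2211 / 0.029² = 3.8416 × 0.2211 / 0.000841 ≈ 1009.96.
Rounding up gives n = 1010.

1010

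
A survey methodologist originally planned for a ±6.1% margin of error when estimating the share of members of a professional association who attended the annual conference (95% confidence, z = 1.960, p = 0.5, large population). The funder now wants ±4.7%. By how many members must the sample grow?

176

At ±6.1%: n = 1.960² × 0.2500 / 0.061² ≈ 258.10 → 259.
At ±4.7%: n = 1.960² × 0.2500 / 0.047² ≈ 434.77 → 435.
Additional respondents: 435 − 259 = 176.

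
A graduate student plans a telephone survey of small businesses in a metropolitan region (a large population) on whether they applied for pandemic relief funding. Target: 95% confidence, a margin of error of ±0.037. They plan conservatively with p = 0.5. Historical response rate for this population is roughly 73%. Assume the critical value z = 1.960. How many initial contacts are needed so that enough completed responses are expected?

962

Completed interviews needed: n₀ = 1.960² × 0.2500 / 0.037² ≈ 701.53 → 702.
At a 73% response rate, contacts needed = 702 / 0.73 ≈ 961.64 → 962.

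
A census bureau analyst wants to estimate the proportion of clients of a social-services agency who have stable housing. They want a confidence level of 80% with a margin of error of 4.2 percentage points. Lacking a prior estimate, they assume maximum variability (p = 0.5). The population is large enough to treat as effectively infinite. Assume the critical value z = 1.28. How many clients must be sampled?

With p = 0.5, p(1−p) = 0.25.
n = z²·p(1−p)/E² = 1.28² × 0.2500 / 0.042² = 1.6384 × 0.2500 / 0.001764 ≈ 232.20.
Rounding up gives n = 233.

233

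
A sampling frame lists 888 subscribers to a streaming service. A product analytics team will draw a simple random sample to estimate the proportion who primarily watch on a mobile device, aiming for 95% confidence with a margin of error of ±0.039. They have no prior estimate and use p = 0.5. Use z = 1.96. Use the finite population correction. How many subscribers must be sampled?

370

Unadjusted: n₀ = 1.96² × 0.50 × 0.50 / 0.039² ≈ 631.43, so n₀ = 632.
Finite population correction with N = 888: n = n₀ / (1 + (n₀−1)/N) = 632 / (1 + 631/888) = 632 / 1.7106 ≈ 369.46.
Rounding up, n = 370.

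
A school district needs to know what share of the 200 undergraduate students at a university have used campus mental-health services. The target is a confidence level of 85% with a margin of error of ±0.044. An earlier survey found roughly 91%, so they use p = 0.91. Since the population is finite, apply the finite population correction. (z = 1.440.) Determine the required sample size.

Unadjusted: n₀ = 1.440² × 0.91 × 0.09 / 0.044² ≈ 87.72, so n₀ = 88.
Finite population correction with N = 200: n = n₀ / (1 + (n₀−1)/N) = 88 / (1 + 87/200) = 88 / 1.4350 ≈ 61.32.
Rounding up, n = 62.

62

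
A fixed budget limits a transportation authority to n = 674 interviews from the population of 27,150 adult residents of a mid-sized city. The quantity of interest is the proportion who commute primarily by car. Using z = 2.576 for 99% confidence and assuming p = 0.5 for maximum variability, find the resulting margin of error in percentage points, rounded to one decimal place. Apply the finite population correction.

4.9

Finite-population factor: (N−n)/(N−1) = (27150−674)/(27150−1) = 0.9752.
SE(p̂) = √[p(1−p)/n · (N−n)/(N−1)] = √[0.2500/674 × 0.9752] = 0.01902.
E = z × SE = 2.576 × 0.01902 = 0.04899 ≈ 4.9 percentage points.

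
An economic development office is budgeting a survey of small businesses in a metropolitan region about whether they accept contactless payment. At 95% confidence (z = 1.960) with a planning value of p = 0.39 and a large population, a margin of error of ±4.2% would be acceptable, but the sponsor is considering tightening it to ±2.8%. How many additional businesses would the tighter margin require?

At ±4.2%: n = 1.960² × 0.2379 / 0.042² ≈ 518.09 → 519.
At ±2.8%: n = 1.960² × 0.2379 / 0.028² ≈ 1165.71 → 1166.
Additional respondents: 1166 − 519 = 647.

647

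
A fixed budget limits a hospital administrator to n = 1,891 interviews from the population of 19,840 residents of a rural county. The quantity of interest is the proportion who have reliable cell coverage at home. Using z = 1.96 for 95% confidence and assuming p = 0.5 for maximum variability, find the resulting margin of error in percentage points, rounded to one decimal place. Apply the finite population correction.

2.1

Finite-population factor: (N−n)/(N−1) = (19840−1891)/(19840−1) = 0.9047.
SE(p̂) = √[p(1−p)/n · (N−n)/(N−1)] = √[0.2500/1891 × 0.9047] = 0.01094.
E = z × SE = 1.96 × 0.01094 = 0.02144 ≈ 2.1 percentage points.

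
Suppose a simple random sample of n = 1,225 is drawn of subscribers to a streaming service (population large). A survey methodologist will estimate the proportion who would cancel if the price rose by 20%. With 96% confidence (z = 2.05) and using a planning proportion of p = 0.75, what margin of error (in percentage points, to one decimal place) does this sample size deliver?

SE(p̂) = √[p(1−p)/n] = √[0.1875/1225] = 0.01237.
E = z × SE = 2.05 × 0.01237 = 0.02536, or 2.5 percentage points.

2.5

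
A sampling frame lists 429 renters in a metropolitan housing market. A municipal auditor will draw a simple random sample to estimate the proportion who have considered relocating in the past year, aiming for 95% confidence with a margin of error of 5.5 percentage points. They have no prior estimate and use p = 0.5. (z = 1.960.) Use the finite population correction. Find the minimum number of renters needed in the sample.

Unadjusted: n₀ = 1.960² × 0.50 × 0.50 / 0.055² ≈ 317.49, so n₀ = 318.
Finite population correction with N = 429: n = n₀ / (1 + (n₀−1)/N) = 318 / (1 + 317/429) = 318 / 1.7389 ≈ 182.87.
Rounding up, n = 183.

183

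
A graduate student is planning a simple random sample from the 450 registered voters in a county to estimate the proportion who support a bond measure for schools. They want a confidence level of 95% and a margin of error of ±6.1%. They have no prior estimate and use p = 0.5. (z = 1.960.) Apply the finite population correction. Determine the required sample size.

165

Unadjusted: n₀ = 1.960² × 0.50 × 0.50 / 0.061² ≈ 258.10, so n₀ = 259.
Finite population correction with N = 450: n = n₀ / (1 + (n₀−1)/N) = 259 / (1 + 258/450) = 259 / 1.5733 ≈ 164.62.
Rounding up, n = 165.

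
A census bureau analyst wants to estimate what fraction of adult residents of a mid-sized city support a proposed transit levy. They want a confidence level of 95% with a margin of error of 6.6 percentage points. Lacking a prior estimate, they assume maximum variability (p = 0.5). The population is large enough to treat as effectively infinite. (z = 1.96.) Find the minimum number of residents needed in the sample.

221

With p = 0.5, p(1−p) = 0.25.
n = z²·p(1−p)/E² = 1.96² × 0.2500 / 0.066² = 3.8416 × 0.2500 / 0.004356 ≈ 220.48.
Rounding up gives n = 221.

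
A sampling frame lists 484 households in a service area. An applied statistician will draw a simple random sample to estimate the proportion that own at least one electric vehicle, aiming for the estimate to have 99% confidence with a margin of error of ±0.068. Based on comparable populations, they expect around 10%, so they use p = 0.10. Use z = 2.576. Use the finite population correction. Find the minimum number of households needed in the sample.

Unadjusted: n₀ = 2.576² × 0.10 × 0.90 / 0.068² ≈ 129.16, so n₀ = 130.
Finite population correction with N = 484: n = n₀ / (1 + (n₀−1)/N) = 130 / (1 + 129/484) = 130 / 1.2665 ≈ 102.64.
Rounding up, n = 103.

103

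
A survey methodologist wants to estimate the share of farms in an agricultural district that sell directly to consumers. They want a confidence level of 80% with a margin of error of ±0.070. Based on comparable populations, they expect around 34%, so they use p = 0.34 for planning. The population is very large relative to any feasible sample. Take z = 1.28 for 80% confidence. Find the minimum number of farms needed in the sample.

76

With p = 0.34, p(1−p) = 0.2244.
n = z²·p(1−p)/E² = 1.28² × 0.2244 / 0.070² = 1.6384 × 0.2244 / 0.004900 ≈ 75.03.
Rounding up gives n = 76.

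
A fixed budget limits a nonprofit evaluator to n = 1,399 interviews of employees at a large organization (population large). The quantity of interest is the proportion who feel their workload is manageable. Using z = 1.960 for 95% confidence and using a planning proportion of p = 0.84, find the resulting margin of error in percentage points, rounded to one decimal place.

SE(p̂) = √[p(1−p)/n] = √[0.1344/1399] = 0.00980.
E = z × SE = 1.960 × 0.00980 = 0.01921, or 1.9 percentage points.

1.9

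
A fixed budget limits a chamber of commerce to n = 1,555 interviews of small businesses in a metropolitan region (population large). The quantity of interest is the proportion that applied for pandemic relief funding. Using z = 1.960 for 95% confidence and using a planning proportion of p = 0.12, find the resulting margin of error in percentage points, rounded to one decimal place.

SE(p̂) = √[p(1−p)/n] = √[0.1056/1555] = 0.00824.
E = z × SE = 1.960 × 0.00824 = 0.01615, or 1.6 percentage points.

1.6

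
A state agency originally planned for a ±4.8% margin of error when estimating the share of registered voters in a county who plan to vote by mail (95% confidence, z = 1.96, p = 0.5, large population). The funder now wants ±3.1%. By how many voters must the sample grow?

583

At ±4.8%: n = 1.96² × 0.2500 / 0.048² ≈ 416.84 → 417.
At ±3.1%: n = 1.96² × 0.2500 / 0.031² ≈ 999.38 → 1000.
Additional respondents: 1000 − 417 = 583.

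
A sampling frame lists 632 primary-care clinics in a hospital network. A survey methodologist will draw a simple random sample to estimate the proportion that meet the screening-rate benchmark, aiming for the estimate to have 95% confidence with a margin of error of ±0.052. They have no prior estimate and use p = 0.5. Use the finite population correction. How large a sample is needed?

228

For 95% confidence, z = 1.96.
Unadjusted: n₀ = 1.96² × 0.50 × 0.50 / 0.052² ≈ 355.18, so n₀ = 356.
Finite population correction with N = 632: n = n₀ / (1 + (n₀−1)/N) = 356 / (1 + 355/632) = 356 / 1.5617 ≈ 227.96.
Rounding up, n = 228.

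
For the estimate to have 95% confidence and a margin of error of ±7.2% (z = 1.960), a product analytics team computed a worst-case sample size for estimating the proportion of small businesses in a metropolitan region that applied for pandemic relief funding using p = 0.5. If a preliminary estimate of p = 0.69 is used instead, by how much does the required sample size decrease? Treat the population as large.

Conservative (p = 0.5): n = 1.960² × 0.25 / 0.072² ≈ 185.26 → 186.
Using p = 0.69: p(1−p) = 0.2139, so n = 1.960² × 0.2139 / 0.072² ≈ 158.51 → 159.
Reduction: 186 − 159 = 27.

27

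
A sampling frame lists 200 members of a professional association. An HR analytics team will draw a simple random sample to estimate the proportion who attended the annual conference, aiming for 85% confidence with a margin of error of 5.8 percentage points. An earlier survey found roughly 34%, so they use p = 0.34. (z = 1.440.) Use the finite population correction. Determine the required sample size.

83

Unadjusted: n₀ = 1.440² × 0.34 × 0.66 / 0.058² ≈ 138.32, so n₀ = 139.
Finite population correction with N = 200: n = n₀ / (1 + (n₀−1)/N) = 139 / (1 + 138/200) = 139 / 1.6900 ≈ 82.25.
Rounding up, n = 83.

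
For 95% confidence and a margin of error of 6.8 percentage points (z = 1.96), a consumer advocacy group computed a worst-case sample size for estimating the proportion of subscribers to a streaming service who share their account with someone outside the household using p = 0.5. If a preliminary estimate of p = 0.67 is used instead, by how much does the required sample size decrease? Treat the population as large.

Conservative (p = 0.5): n = 1.96² × 0.25 / 0.068² ≈ 207.70 → 208.
Using p = 0.67: p(1−p) = 0.2211, so n = 1.96² × 0.2211 / 0.068² ≈ 183.69 → 184.
Reduction: 208 − 184 = 24.

24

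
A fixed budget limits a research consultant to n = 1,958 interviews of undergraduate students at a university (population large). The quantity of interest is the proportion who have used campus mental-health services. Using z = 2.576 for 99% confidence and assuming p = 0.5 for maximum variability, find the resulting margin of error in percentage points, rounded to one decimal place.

2.9

SE(p̂) = √[p(1−p)/n] = √[0.2500/1958] = 0.01130.
E = z × SE = 2.576 × 0.01130 = 0.02911, or 2.9 percentage points.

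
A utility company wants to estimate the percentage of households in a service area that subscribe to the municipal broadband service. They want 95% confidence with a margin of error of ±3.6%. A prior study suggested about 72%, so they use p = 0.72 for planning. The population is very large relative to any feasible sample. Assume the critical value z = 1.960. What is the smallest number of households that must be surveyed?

598

With p = 0.72, p(1−p) = 0.2016.
n = z²·p(1−p)/E² = 1.960² × 0.2016 / 0.036² = 3.8416 × 0.2016 / 0.001296 ≈ 597.58.
Rounding up gives n = 598.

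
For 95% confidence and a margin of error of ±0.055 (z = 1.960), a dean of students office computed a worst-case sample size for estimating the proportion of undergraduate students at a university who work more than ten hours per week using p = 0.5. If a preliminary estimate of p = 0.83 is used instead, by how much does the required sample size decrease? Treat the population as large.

Conservative (p = 0.5): n = 1.960² × 0.25 / 0.055² ≈ 317.49 → 318.
Using p = 0.83: p(1−p) = 0.1411, so n = 1.960² × 0.1411 / 0.055² ≈ 179.19 → 180.
Reduction: 318 − 180 = 138.

138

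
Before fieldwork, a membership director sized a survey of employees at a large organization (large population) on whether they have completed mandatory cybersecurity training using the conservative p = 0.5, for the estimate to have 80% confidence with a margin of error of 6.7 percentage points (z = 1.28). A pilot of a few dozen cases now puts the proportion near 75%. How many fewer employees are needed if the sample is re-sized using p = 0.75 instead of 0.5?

Conservative (p = 0.5): n = 1.28² × 0.25 / 0.067² ≈ 91.25 → 92.
Using p = 0.75: p(1−p) = 0.1875, so n = 1.28² × 0.1875 / 0.067² ≈ 68.43 → 69.
Reduction: 92 − 69 = 23.

23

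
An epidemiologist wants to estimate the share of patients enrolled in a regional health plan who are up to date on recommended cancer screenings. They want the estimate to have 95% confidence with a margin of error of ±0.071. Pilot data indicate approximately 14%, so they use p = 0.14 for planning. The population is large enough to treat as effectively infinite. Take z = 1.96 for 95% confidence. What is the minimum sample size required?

92

With p = 0.14, p(1−p) = 0.1204.
n = z²·p(1−p)/E² = 1.96² × 0.1204 / 0.071² = 3.8416 × 0.1204 / 0.005041 ≈ 91.75.
Rounding up gives n = 92.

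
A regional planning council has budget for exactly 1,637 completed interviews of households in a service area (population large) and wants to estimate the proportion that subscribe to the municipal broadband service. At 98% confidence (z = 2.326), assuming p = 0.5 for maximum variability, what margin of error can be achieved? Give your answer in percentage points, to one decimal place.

2.9

SE(p̂) = √[p(1−p)/n] = √[0.2500/1637] = 0.01236.
E = z × SE = 2.326 × 0.01236 = 0.02874, or 2.9 percentage points.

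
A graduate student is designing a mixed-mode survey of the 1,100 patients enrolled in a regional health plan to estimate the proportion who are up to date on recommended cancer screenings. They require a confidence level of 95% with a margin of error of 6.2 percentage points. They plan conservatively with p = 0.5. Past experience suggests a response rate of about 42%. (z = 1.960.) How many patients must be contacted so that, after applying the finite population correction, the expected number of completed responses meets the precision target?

Completed interviews needed (unadjusted): n₀ = 1.960² × 0.2500 / 0.062² ≈ 249.84 → 250.
FPC for N = 1,100: n = 250 / (1 + 249/1100) = 250 / 1.2264 ≈ 203.85 → 204.
At a 42% response rate, contacts needed = 204 / 0.42 ≈ 485.71 → 486.

486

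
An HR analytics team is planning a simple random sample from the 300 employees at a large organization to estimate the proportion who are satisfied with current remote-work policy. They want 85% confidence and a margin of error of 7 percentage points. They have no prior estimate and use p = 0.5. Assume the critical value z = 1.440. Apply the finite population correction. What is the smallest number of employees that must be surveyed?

79

Unadjusted: n₀ = 1.440² × 0.50 × 0.50 / 0.070² ≈ 105.80, so n₀ = 106.
Finite population correction with N = 300: n = n₀ / (1 + (n₀−1)/N) = 106 / (1 + 105/300) = 106 / 1.3500 ≈ 78.52.
Rounding up, n = 79.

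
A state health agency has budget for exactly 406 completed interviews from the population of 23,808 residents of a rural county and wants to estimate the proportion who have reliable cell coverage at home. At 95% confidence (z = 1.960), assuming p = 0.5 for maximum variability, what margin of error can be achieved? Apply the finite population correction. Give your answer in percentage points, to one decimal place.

Finite-population factor: (N−n)/(N−1) = (23808−406)/(23808−1) = 0.9830.
SE(p̂) = √[p(1−p)/n · (N−n)/(N−1)] = √[0.2500/406 × 0.9830] = 0.02460.
E = z × SE = 1.960 × 0.02460 = 0.04822 ≈ 4.8 percentage points.

4.8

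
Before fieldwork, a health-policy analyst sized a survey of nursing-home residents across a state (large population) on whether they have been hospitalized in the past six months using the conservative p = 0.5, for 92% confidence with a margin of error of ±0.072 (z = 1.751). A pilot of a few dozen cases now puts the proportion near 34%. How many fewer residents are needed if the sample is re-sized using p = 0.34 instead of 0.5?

15

Conservative (p = 0.5): n = 1.751² × 0.25 / 0.072² ≈ 147.86 → 148.
Using p = 0.34: p(1−p) = 0.2244, so n = 1.751² × 0.2244 / 0.072² ≈ 132.72 → 133.
Reduction: 148 − 133 = 15.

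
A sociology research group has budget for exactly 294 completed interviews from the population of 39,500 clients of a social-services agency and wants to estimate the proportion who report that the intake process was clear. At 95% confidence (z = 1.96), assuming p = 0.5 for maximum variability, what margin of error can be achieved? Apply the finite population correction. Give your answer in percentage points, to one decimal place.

Finite-population factor: (N−n)/(N−1) = (39500−294)/(39500−1) = 0.9926.
SE(p̂) = √[p(1−p)/n · (N−n)/(N−1)] = √[0.2500/294 × 0.9926] = 0.02905.
E = z × SE = 1.96 × 0.02905 = 0.05694 ≈ 5.7 percentage points.

5.7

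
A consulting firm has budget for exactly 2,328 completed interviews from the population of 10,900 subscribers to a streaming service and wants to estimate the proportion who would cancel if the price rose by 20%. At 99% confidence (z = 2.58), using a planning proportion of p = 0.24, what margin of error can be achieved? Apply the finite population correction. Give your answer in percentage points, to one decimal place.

2.0

Finite-population factor: (N−n)/(N−1) = (10900−2328)/(10900−1) = 0.7865.
SE(p̂) = √[p(1−p)/n · (N−n)/(N−1)] = √[0.1824/2328 × 0.7865] = 0.00785.
E = z × SE = 2.58 × 0.00785 = 0.02025 ≈ 2.0 percentage points.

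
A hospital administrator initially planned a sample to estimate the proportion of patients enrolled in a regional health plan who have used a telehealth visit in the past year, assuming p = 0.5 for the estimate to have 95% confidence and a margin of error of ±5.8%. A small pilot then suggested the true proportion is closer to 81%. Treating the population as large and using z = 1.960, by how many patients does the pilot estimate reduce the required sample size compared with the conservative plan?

110

Conservative (p = 0.5): n = 1.960² × 0.25 / 0.058² ≈ 285.49 → 286.
Using p = 0.81: p(1−p) = 0.1539, so n = 1.960² × 0.1539 / 0.058² ≈ 175.75 → 176.
Reduction: 286 − 176 = 110.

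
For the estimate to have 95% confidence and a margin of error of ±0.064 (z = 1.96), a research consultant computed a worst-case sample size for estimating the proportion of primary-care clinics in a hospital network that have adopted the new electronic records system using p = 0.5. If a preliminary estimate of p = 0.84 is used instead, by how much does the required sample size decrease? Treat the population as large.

Conservative (p = 0.5): n = 1.96² × 0.25 / 0.064² ≈ 234.47 → 235.
Using p = 0.84: p(1−p) = 0.1344, so n = 1.96² × 0.1344 / 0.064² ≈ 126.05 → 127.
Reduction: 235 − 127 = 108.

108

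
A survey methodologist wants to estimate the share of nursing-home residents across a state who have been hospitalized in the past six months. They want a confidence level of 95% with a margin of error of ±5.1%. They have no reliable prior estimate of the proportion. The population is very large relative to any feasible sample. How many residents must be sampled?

370

For 95% confidence, z = 1.96.
With no prior estimate, use p = 0.5, giving p(1−p) = 0.25.
n = z²·p(1−p)/E² = 1.96² × 0.2500 / 0.051² = 3.8416 × 0.2500 / 0.002601 ≈ 369.24.
Rounding up gives n = 370.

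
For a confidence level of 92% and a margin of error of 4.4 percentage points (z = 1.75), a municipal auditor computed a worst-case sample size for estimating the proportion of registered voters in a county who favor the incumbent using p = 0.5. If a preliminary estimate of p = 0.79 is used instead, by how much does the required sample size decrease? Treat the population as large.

133

Conservative (p = 0.5): n = 1.75² × 0.25 / 0.044² ≈ 395.47 → 396.
Using p = 0.79: p(1−p) = 0.1659, so n = 1.75² × 0.1659 / 0.044² ≈ 262.43 → 263.
Reduction: 396 − 263 = 133.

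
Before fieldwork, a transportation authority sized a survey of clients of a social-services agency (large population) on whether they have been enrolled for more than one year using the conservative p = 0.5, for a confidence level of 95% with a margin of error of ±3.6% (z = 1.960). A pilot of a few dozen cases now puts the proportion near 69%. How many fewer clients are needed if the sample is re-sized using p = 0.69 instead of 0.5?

107

Conservative (p = 0.5): n = 1.960² × 0.25 / 0.036² ≈ 741.05 → 742.
Using p = 0.69: p(1−p) = 0.2139, so n = 1.960² × 0.2139 / 0.036² ≈ 634.04 → 635.
Reduction: 742 − 635 = 107.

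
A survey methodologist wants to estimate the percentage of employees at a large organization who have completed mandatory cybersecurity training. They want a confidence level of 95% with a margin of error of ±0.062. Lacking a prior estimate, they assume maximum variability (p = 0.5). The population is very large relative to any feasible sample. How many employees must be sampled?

For 95% confidence, z = 1.960.
With p = 0.5, p(1−p) = 0.25.
n = z²·p(1−p)/E² = 1.960² × 0.2500 / 0.062² = 3.8416 × 0.2500 / 0.003844 ≈ 249.84.
Rounding up gives n = 250.

250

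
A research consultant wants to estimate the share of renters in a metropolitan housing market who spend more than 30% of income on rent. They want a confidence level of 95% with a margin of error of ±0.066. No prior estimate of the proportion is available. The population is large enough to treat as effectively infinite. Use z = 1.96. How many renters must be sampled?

221

With no prior estimate, use p = 0.5, giving p(1−p) = 0.25.
n = z²·p(1−p)/E² = 1.96² × 0.2500 / 0.066² = 3.8416 × 0.2500 / 0.004356 ≈ 220.48.
Rounding up gives n = 221.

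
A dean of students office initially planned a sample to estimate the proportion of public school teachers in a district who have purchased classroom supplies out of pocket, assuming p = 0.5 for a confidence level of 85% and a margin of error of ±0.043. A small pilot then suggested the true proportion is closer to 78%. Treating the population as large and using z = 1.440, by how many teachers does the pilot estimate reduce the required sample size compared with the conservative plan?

88

Conservative (p = 0.5): n = 1.440² × 0.25 / 0.043² ≈ 280.37 → 281.
Using p = 0.78: p(1−p) = 0.1716, so n = 1.440² × 0.1716 / 0.043² ≈ 192.44 → 193.
Reduction: 281 − 193 = 88.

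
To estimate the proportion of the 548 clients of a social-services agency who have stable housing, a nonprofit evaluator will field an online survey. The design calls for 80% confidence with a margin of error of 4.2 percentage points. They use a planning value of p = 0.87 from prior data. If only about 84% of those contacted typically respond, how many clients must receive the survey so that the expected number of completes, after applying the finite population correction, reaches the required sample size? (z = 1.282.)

106

Completed interviews needed (unadjusted): n₀ = 1.282² × 0.1131 / 0.042² ≈ 105.38 → 106.
FPC for N = 548: n = 106 / (1 + 105/548) = 106 / 1.1916 ≈ 88.96 → 89.
At an 84% response rate, contacts needed = 89 / 0.84 ≈ 105.95 → 106.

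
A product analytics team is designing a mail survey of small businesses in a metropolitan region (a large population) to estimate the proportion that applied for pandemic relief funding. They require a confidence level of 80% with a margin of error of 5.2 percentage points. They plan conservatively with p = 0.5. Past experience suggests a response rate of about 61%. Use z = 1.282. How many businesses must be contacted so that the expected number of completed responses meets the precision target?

Completed interviews needed: n₀ = 1.282² × 0.2500 / 0.052² ≈ 151.95 → 152.
At a 61% response rate, contacts needed = 152 / 0.61 ≈ 249.18 → 250.

250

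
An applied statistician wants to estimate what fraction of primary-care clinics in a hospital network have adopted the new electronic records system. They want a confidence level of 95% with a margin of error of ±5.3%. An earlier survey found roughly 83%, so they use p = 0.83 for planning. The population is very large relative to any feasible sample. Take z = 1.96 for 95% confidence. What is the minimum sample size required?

With p = 0.83, p(1−p) = 0.1411.
n = z²·p(1−p)/E² = 1.96² × 0.1411 / 0.053² = 3.8416 × 0.1411 / 0.002809 ≈ 192.97.
Rounding up gives n = 193.

193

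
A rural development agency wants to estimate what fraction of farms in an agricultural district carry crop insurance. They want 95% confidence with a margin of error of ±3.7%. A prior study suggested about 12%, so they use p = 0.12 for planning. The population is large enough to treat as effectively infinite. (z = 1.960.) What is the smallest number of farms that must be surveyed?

With p = 0.12, p(1−p) = 0.1056.
n = z²·p(1−p)/E² = 1.960² × 0.1056 / 0.037² = 3.8416 × 0.1056 / 0.001369 ≈ 296.33.
Rounding up gives n = 297.

297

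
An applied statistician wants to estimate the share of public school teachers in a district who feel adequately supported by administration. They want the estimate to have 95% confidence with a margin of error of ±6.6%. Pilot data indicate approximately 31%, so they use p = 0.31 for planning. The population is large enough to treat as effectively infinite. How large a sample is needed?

For 95% confidence, z = 1.960.
With p = 0.31, p(1−p) = 0.2139.
n = z²·p(1−p)/E² = 1.960² × 0.2139 / 0.066² = 3.8416 × 0.2139 / 0.004356 ≈ 188.64.
Rounding up gives n = 189.

189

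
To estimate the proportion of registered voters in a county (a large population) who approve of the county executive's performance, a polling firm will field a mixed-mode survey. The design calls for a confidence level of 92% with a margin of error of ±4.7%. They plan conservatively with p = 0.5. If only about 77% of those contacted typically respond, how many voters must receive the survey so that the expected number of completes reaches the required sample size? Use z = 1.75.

451

Completed interviews needed: n₀ = 1.75² × 0.2500 / 0.047² ≈ 346.59 → 347.
At a 77% response rate, contacts needed = 347 / 0.77 ≈ 450.65 → 451.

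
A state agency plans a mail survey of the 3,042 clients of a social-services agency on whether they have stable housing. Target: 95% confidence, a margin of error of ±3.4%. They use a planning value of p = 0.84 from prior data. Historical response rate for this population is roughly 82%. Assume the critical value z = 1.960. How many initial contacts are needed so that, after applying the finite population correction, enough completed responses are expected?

476

Completed interviews needed (unadjusted): n₀ = 1.960² × 0.1344 / 0.034² ≈ 446.64 → 447.
FPC for N = 3,042: n = 447 / (1 + 446/3042) = 447 / 1.1466 ≈ 389.84 → 390.
At an 82% response rate, contacts needed = 390 / 0.82 ≈ 475.61 → 476.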